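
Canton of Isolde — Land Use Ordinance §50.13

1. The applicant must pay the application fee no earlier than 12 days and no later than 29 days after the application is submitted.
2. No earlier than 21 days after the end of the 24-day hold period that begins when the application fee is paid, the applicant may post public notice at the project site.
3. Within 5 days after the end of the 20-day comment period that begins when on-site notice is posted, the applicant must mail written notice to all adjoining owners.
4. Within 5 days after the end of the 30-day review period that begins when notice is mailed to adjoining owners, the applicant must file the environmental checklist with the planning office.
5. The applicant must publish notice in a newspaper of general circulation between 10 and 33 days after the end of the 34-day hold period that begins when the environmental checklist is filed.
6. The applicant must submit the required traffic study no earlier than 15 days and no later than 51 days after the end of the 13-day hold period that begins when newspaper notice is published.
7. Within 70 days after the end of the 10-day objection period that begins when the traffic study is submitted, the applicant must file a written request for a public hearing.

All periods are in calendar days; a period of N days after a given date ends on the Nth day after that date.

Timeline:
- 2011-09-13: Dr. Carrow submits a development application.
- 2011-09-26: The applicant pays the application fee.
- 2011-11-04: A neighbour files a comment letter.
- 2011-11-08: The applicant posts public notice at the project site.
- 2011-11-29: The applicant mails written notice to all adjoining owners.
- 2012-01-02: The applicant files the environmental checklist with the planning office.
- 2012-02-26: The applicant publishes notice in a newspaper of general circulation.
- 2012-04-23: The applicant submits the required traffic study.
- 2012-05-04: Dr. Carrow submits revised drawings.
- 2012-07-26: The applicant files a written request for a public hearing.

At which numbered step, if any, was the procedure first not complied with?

(1) the permitted window runs from 2011-09-13 + 12 = 2011-09-25 to 2011-09-13 + 29 = 2011-10-12; done 2011-09-26 — within the window.
(2) permitted from 2011-10-20 + 21 days = 2011-11-10 onward; done 2011-11-08 — 2 days too early.
The analysis stops there.

Step 2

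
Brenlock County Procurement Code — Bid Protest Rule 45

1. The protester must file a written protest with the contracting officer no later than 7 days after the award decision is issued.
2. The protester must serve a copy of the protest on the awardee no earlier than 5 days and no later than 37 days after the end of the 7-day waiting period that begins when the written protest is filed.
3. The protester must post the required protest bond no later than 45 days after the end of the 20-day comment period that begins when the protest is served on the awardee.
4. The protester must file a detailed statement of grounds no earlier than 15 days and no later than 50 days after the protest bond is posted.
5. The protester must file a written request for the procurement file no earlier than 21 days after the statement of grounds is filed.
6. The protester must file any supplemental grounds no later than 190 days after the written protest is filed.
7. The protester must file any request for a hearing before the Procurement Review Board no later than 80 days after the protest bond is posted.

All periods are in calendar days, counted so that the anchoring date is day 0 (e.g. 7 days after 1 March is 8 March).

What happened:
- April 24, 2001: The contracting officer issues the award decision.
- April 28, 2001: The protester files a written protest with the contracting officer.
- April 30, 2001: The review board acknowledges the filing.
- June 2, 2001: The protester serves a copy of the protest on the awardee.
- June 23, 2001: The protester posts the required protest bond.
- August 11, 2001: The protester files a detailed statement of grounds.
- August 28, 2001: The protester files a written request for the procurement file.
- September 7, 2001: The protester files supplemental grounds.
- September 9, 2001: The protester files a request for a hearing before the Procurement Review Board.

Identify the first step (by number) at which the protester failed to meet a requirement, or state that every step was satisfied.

(1) due by April 24, 2001 + 7 days = May 1, 2001; done April 28, 2001 — timely.
(2) the permitted window runs from May 5, 2001 + 5 = May 10, 2001 to May 5, 2001 + 37 = June 11, 2001; June 2, 2001 falls inside that range.
(3) due by June 22, 2001 + 45 days = August 6, 2001; June 23, 2001 is within that limit.
(4) the permitted window runs from June 23, 2001 + 15 = July 8, 2001 to June 23, 2001 + 50 = August 12, 2001; August 11, 2001 falls inside that range.
(5) permitted from August 11, 2001 + 21 days = September 1, 2001 onward; done August 28, 2001 — 4 days too early.
The procedure was therefore not followed at step 5.

Step 5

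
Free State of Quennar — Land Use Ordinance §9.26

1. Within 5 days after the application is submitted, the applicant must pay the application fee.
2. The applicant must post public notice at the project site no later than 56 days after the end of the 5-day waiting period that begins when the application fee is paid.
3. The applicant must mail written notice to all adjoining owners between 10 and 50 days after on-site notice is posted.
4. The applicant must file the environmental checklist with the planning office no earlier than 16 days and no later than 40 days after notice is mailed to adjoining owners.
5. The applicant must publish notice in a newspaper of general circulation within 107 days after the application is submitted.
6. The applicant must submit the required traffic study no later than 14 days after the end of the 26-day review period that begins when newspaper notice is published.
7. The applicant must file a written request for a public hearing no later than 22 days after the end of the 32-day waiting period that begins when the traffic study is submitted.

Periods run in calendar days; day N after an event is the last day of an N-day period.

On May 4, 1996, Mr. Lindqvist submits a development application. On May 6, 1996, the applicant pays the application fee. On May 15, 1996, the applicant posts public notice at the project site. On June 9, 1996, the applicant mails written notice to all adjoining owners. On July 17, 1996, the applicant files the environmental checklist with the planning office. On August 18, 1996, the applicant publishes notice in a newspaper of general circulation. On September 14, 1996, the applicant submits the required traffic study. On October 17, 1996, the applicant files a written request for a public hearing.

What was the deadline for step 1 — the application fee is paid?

Step 1 runs from May 4, 1996, when the application is submitted. 5 days after May 4, 1996 is May 9, 1996.

May 9, 1996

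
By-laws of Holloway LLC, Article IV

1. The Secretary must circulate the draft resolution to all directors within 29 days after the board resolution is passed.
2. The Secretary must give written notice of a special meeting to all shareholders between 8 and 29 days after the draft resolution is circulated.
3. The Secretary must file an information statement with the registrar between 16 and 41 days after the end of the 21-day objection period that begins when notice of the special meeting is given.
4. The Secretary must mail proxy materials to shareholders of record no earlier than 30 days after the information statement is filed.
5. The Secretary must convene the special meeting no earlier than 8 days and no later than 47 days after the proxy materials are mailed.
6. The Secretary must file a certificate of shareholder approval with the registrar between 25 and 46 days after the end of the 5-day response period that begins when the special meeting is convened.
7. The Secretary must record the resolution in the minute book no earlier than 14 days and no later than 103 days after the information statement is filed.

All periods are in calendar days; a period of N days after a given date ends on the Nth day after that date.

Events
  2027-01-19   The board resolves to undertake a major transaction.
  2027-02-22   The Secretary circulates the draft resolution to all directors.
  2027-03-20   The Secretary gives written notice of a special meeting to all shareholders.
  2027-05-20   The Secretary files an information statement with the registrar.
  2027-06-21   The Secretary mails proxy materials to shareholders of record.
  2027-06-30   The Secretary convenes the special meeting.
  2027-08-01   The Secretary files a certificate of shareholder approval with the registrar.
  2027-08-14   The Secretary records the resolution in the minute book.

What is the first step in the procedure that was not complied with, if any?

Step 1

Step 1 — counting 29 days from 2027-01-19 (when the board resolution is passed) gives a deadline of 2027-02-17; not done until 2027-02-22, 5 days after the deadline.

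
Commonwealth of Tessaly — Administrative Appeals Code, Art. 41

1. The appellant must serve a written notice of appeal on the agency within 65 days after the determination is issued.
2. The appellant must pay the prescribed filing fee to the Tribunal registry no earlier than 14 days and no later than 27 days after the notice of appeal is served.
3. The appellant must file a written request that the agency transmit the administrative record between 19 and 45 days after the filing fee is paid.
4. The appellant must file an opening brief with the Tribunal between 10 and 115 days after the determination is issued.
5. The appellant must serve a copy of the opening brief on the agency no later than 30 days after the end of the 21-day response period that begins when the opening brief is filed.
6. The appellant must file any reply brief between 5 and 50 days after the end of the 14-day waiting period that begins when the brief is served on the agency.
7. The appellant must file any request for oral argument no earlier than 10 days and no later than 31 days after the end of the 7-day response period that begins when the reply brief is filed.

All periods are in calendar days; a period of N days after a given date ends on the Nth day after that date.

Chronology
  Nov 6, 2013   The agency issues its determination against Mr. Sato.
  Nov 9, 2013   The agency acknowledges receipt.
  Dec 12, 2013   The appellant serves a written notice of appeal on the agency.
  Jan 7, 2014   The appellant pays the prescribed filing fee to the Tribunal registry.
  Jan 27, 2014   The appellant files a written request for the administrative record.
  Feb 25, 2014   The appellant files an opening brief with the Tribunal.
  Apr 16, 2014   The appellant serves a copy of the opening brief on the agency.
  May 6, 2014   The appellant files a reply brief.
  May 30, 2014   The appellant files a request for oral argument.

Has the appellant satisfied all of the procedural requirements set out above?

(1) due by Nov 6, 2013 + 65 days = Jan 10, 2014; Dec 12, 2013 is within that limit.
(2) the permitted window runs from Dec 12, 2013 + 14 = Dec 26, 2013 to Dec 12, 2013 + 27 = Jan 8, 2014; done Jan 7, 2014 — within the window.
(3) the permitted window runs from Jan 7, 2014 + 19 = Jan 26, 2014 to Jan 7, 2014 + 45 = Feb 21, 2014; done Jan 27, 2014 — within the window.
(4) the permitted window runs from Nov 6, 2013 + 10 = Nov 16, 2013 to Nov 6, 2013 + 115 = Mar 1, 2014; done Feb 25, 2014, which is between those dates.
(5) due by Mar 18, 2014 + 30 days = Apr 17, 2014; completed Apr 16, 2014, before the deadline.
(6) the permitted window runs from Apr 30, 2014 + 5 = May 5, 2014 to Apr 30, 2014 + 50 = Jun 19, 2014; May 6, 2014 falls inside that range.
(7) the permitted window runs from May 13, 2014 + 10 = May 23, 2014 to May 13, 2014 + 31 = Jun 13, 2014; done May 30, 2014, which is between those dates.

Yes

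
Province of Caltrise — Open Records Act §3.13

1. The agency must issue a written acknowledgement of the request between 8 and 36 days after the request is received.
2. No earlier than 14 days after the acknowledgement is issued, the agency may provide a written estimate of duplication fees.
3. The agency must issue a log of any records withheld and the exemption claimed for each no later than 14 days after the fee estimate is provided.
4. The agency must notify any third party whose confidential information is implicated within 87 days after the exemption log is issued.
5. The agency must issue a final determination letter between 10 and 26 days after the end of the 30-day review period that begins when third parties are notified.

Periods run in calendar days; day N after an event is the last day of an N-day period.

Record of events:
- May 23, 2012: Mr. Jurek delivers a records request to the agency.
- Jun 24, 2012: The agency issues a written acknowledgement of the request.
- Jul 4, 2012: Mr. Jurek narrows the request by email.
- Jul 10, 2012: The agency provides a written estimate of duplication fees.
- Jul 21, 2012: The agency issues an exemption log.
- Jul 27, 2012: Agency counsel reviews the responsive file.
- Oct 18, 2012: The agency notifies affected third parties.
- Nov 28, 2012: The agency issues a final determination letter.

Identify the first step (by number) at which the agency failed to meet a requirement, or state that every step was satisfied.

Step 1: the window is 8–36 days after May 23, 2012 (when the request is received), so May 31, 2012 through Jun 28, 2012; Jun 24, 2012 falls inside that range.
Step 2: the earliest permitted date is 14 days after Jun 24, 2012 (when the acknowledgement is issued), i.e. Jul 8, 2012; Jul 10, 2012 is on or after that date.
Step 3: 14 days after Jul 10, 2012 (when the fee estimate is provided) is Jul 24, 2012; Jul 21, 2012 is within that limit.
Step 4: 87 days after Jul 21, 2012 (when the exemption log is issued) is Oct 16, 2012; Oct 18, 2012 misses that deadline by 2 days.

Step 4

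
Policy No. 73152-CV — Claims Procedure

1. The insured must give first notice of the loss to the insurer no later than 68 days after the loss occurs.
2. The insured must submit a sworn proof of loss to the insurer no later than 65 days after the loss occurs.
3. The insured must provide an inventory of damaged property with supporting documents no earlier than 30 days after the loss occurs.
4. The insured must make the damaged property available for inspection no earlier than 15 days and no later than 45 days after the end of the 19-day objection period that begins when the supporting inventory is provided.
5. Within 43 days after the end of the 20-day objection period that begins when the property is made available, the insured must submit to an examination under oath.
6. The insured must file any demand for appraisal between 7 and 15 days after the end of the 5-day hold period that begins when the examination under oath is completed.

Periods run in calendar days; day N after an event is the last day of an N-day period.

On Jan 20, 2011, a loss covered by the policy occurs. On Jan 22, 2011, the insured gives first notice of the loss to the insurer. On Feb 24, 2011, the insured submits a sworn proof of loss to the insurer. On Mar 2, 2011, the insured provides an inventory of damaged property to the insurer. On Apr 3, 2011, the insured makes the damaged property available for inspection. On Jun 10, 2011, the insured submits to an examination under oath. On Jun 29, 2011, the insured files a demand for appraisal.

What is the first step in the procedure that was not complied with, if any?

(1) due by Jan 20, 2011 + 68 days = Mar 29, 2011; Jan 22, 2011 is within that limit.
(2) due by Jan 20, 2011 + 65 days = Mar 26, 2011; Feb 24, 2011 is within that limit.
(3) permitted from Jan 20, 2011 + 30 days = Feb 19, 2011 onward; done Mar 2, 2011, after the minimum wait.
(4) the permitted window runs from Mar 21, 2011 + 15 = Apr 5, 2011 to Mar 21, 2011 + 45 = May 5, 2011; done Apr 3, 2011 — 2 days before the window opened.

Step 4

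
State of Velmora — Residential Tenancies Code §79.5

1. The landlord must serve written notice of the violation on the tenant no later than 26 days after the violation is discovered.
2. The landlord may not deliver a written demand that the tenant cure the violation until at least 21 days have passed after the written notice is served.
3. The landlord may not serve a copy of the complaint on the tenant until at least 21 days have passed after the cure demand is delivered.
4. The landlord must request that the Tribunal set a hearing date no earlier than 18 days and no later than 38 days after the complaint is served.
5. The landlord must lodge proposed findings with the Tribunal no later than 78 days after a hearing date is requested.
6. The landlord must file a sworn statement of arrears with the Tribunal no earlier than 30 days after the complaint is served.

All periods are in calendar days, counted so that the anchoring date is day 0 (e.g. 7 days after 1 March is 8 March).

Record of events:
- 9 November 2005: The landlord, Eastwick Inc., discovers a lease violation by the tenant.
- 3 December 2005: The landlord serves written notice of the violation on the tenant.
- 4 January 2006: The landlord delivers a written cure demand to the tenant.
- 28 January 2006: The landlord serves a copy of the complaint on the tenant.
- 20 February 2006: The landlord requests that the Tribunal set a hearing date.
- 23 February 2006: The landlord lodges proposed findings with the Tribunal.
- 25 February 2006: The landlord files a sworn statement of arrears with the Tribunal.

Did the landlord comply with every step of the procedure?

No

(1) due by 9 November 2005 + 26 days = 5 December 2005; completed 3 December 2005, before the deadline.
(2) permitted from 3 December 2005 + 21 days = 24 December 2005 onward; done 4 January 2006 — permitted.
(3) permitted from 4 January 2006 + 21 days = 25 January 2006 onward; 28 January 2006 is on or after that date.
(4) the permitted window runs from 28 January 2006 + 18 = 15 February 2006 to 28 January 2006 + 38 = 7 March 2006; done 20 February 2006 — within the window.
(5) due by 20 February 2006 + 78 days = 9 May 2006; 23 February 2006 is within that limit.
(6) permitted from 28 January 2006 + 30 days = 27 February 2006 onward; 25 February 2006 is 2 days before the earliest permitted date.
The analysis stops there.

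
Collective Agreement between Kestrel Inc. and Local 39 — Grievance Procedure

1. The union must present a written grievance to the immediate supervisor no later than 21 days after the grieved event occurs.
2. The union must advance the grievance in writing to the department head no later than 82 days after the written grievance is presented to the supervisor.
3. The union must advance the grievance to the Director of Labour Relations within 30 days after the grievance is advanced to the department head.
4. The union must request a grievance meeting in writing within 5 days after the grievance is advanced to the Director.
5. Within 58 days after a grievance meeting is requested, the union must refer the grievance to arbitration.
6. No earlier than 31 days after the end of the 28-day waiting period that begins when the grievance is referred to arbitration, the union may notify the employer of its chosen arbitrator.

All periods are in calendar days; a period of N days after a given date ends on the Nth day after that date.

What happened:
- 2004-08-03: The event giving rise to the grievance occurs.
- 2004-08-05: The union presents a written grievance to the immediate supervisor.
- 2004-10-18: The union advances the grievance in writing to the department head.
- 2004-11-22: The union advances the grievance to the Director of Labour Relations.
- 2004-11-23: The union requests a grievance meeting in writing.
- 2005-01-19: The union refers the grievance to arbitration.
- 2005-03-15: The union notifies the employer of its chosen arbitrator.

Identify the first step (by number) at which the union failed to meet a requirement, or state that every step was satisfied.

(1) due by 2004-08-03 + 21 days = 2004-08-24; completed 2004-08-05, before the deadline.
(2) due by 2004-08-05 + 82 days = 2004-10-26; 2004-10-18 is within that limit.
(3) due by 2004-10-18 + 30 days = 2004-11-17; done 2004-11-22 — 5 days late.
The analysis stops there.

Step 3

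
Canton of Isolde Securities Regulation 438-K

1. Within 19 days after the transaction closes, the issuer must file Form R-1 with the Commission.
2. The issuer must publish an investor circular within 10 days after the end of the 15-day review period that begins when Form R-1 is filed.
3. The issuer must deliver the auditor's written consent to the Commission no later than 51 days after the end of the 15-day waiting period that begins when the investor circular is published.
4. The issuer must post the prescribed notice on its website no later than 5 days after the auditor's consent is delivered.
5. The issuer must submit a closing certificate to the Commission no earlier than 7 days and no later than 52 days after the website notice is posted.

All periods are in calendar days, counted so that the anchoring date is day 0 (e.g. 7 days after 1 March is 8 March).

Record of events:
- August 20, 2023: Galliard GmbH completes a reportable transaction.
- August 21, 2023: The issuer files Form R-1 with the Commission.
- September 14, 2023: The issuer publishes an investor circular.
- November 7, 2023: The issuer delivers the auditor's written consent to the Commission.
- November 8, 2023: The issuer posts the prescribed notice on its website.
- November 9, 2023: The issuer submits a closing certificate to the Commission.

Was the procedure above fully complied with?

No

Step 1 — counting 19 days from August 20, 2023 (when the transaction closes) gives a deadline of September 8, 2023; done August 21, 2023 — timely.
Step 2 — counting 10 days from September 5, 2023 (end of the 15-day review period, which began when Form R-1 is filed on August 21, 2023) gives a deadline of September 15, 2023; September 14, 2023 is within that limit.
Step 3 — counting 51 days from September 29, 2023 (end of the 15-day waiting period, which began when the investor circular is published on September 14, 2023) gives a deadline of November 19, 2023; completed November 7, 2023, before the deadline.
Step 4 — counting 5 days from November 7, 2023 (when the auditor's consent is delivered) gives a deadline of November 12, 2023; done November 8, 2023 — timely.
Step 5 — 7 and 52 days from November 8, 2023 (when the website notice is posted) are November 15, 2023 and December 30, 2023 respectively; done November 9, 2023 — 6 days before the window opened.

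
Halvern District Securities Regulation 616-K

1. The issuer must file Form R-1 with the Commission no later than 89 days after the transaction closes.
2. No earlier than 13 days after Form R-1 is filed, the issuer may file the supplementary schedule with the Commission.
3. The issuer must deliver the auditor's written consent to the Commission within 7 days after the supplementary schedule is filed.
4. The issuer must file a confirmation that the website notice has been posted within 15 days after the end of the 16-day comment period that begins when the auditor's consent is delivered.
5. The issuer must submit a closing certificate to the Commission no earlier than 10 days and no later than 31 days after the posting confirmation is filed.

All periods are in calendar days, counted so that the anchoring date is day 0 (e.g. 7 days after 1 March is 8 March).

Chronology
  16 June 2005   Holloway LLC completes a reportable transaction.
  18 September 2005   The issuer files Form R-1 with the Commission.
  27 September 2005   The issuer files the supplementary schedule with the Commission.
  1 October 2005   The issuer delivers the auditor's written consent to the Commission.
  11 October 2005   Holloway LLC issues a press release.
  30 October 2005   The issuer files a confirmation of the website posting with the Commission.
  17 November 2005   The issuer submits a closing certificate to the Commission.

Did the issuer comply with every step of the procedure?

Step 1 — counting 89 days from 16 June 2005 (when the transaction closes) gives a deadline of 13 September 2005; 18 September 2005 misses that deadline by 5 days.
That is the first point of non-compliance.

No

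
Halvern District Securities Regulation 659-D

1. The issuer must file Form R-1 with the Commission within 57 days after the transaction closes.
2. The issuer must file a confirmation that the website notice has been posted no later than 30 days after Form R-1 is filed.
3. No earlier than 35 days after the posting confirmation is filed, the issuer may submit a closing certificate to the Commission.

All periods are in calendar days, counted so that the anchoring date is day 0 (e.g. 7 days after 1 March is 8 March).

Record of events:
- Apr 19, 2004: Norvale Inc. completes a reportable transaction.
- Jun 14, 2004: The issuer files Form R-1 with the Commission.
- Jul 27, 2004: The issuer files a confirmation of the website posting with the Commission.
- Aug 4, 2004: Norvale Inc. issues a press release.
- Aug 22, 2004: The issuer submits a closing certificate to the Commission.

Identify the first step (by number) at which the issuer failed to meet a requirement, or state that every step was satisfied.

(1) due by Apr 19, 2004 + 57 days = Jun 15, 2004; Jun 14, 2004 is within that limit.
(2) due by Jun 14, 2004 + 30 days = Jul 14, 2004; not done until Jul 27, 2004, 13 days after the deadline.

Step 2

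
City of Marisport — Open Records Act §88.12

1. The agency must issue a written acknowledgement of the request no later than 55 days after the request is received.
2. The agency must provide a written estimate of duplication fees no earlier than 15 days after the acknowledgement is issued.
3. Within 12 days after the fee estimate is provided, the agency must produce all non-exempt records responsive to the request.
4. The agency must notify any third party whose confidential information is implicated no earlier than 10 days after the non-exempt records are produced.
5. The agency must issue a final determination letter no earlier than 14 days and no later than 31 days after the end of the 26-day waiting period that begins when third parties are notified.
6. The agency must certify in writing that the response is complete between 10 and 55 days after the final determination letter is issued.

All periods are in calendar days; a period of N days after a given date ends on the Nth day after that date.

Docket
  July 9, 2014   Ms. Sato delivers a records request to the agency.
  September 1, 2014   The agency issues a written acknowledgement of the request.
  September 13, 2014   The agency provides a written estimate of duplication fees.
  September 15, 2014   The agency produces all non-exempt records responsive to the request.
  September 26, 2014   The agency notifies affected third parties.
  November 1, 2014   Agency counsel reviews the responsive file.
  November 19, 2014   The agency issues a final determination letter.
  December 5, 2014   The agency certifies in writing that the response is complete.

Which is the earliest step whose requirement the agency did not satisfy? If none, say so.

Step 1: 55 days after July 9, 2014 (when the request is received) is September 2, 2014; September 1, 2014 is within that limit.
Step 2: the earliest permitted date is 15 days after September 1, 2014 (when the acknowledgement is issued), i.e. September 16, 2014; September 13, 2014 is 3 days before the earliest permitted date.
Later steps need not be reached.

Step 2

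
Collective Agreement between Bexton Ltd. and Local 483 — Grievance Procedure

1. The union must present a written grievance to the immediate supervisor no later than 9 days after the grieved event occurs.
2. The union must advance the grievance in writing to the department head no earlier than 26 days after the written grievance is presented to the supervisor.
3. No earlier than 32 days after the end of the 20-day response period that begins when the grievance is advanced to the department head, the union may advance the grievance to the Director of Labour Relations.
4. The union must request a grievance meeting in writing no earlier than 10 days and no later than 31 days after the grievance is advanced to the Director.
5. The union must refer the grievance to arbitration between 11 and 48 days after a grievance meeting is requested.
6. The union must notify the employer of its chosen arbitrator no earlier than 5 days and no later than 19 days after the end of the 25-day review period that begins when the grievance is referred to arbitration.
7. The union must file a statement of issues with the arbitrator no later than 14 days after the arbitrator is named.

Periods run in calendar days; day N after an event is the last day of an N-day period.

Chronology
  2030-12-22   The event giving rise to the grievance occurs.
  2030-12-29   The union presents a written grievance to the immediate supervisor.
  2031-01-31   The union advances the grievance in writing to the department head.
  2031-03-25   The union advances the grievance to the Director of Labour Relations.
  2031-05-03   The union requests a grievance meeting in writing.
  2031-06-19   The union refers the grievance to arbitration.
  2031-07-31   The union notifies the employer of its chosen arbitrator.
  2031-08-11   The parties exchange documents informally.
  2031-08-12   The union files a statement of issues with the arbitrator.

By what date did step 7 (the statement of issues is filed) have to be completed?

2031-08-14

Step 7 runs from 2031-07-31, when the arbitrator is named. 14 days after 2031-07-31 is 2031-08-14.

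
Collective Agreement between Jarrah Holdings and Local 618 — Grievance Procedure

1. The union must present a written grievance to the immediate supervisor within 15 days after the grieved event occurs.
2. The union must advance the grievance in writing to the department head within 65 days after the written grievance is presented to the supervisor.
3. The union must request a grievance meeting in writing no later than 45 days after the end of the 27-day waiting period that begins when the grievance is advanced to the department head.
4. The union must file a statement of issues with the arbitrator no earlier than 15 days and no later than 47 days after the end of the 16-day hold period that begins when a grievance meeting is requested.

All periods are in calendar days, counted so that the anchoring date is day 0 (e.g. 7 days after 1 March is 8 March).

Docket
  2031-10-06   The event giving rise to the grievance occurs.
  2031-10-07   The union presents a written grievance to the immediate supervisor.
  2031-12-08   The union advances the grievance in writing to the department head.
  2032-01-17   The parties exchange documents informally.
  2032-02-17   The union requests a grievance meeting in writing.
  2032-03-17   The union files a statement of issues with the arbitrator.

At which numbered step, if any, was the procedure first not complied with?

Step 4

Step 1 — counting 15 days from 2031-10-06 (when the grieved event occurs) gives a deadline of 2031-10-21; done 2031-10-07 — timely.
Step 2 — counting 65 days from 2031-10-07 (when the written grievance is presented to the supervisor) gives a deadline of 2031-12-11; completed 2031-12-08, before the deadline.
Step 3 — counting 45 days from 2032-01-04 (end of the 27-day waiting period, which began when the grievance is advanced to the department head on 2031-12-08) gives a deadline of 2032-02-18; done 2032-02-17 — timely.
Step 4 — 15 and 47 days from 2032-03-04 (end of the 16-day hold period, which began when a grievance meeting is requested on 2032-02-17) are 2032-03-19 and 2032-04-20 respectively; 2032-03-17 is 2 days too early.
Later steps need not be reached.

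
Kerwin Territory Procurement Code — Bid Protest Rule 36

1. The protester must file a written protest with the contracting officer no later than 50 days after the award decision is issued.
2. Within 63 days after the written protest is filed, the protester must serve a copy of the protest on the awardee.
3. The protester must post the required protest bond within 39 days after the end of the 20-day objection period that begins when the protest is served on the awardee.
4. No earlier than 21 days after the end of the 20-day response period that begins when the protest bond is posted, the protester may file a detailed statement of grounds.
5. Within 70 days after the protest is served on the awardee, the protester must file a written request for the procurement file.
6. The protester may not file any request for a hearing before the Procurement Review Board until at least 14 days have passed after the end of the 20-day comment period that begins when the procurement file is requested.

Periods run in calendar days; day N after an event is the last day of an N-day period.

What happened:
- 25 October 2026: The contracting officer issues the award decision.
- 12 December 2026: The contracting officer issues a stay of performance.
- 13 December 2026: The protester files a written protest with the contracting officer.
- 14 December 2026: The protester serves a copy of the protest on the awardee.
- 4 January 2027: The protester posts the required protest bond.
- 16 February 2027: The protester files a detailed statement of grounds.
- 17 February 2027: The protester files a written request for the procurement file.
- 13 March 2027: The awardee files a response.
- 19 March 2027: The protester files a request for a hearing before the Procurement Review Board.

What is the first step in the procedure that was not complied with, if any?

Step 6

Step 1: 50 days after 25 October 2026 (when the award decision is issued) is 14 December 2026; 13 December 2026 is within that limit.
Step 2: 63 days after 13 December 2026 (when the written protest is filed) is 14 February 2027; completed 14 December 2026, before the deadline.
Step 3: 39 days after 3 January 2027 (end of the 20-day objection period, which began when the protest is served on the awardee on 14 December 2026) is 11 February 2027; completed 4 January 2027, before the deadline.
Step 4: the earliest permitted date is 21 days after 24 January 2027 (end of the 20-day response period, which began when the protest bond is posted on 4 January 2027), i.e. 14 February 2027; done 16 February 2027 — permitted.
Step 5: 70 days after 14 December 2026 (when the protest is served on the awardee) is 22 February 2027; done 17 February 2027 — timely.
Step 6: the earliest permitted date is 14 days after 9 March 2027 (end of the 20-day comment period, which began when the procurement file is requested on 17 February 2027), i.e. 23 March 2027; done 19 March 2027 — 4 days too early.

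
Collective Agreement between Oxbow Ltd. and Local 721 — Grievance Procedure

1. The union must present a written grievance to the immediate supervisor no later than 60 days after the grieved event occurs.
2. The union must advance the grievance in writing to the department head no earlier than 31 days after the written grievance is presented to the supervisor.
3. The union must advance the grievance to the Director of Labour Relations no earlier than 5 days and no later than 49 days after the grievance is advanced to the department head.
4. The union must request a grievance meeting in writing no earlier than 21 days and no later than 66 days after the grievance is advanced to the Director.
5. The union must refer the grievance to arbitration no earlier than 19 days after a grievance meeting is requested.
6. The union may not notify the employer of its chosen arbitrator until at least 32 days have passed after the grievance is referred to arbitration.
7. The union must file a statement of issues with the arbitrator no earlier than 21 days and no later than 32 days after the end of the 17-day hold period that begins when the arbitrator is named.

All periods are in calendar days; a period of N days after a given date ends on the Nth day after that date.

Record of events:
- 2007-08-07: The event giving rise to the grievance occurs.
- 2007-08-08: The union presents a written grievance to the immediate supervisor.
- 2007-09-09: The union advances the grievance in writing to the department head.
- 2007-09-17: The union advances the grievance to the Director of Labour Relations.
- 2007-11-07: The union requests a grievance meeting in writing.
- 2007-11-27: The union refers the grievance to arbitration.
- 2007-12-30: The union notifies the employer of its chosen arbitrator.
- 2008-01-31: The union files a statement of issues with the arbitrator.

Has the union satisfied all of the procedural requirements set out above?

Step 1: 60 days after 2007-08-07 (when the grieved event occurs) is 2007-10-06; 2007-08-08 is within that limit.
Step 2: the earliest permitted date is 31 days after 2007-08-08 (when the written grievance is presented to the supervisor), i.e. 2007-09-08; 2007-09-09 is on or after that date.
Step 3: the window is 5–49 days after 2007-09-09 (when the grievance is advanced to the department head), so 2007-09-14 through 2007-10-28; done 2007-09-17 — within the window.
Step 4: the window is 21–66 days after 2007-09-17 (when the grievance is advanced to the Director), so 2007-10-08 through 2007-11-22; 2007-11-07 falls inside that range.
Step 5: the earliest permitted date is 19 days after 2007-11-07 (when a grievance meeting is requested), i.e. 2007-11-26; 2007-11-27 is on or after that date.
Step 6: the earliest permitted date is 32 days after 2007-11-27 (when the grievance is referred to arbitration), i.e. 2007-12-29; done 2007-12-30 — permitted.
Step 7: the window is 21–32 days after 2008-01-16 (end of the 17-day hold period, which began when the arbitrator is named on 2007-12-30), so 2008-02-06 through 2008-02-17; done 2008-01-31 — 6 days before the window opened.
No need to go further; step 7 was not satisfied.

No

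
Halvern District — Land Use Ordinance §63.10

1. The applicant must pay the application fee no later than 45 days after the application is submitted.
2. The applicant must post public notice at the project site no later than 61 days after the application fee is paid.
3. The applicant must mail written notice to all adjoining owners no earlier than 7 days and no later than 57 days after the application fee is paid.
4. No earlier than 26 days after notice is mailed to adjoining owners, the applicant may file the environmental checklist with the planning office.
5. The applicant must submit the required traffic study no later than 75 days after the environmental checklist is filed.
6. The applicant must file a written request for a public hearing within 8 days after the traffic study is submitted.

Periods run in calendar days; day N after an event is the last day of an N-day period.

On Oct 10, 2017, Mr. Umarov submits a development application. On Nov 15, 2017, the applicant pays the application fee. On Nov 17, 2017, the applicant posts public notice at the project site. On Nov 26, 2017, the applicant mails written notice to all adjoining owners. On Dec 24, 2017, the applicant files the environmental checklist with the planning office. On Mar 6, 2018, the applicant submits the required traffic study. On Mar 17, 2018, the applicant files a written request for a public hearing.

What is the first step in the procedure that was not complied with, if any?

Step 1: 45 days after Oct 10, 2017 (when the application is submitted) is Nov 24, 2017; completed Nov 15, 2017, before the deadline.
Step 2: 61 days after Nov 15, 2017 (when the application fee is paid) is Jan 15, 2018; Nov 17, 2017 is within that limit.
Step 3: the window is 7–57 days after Nov 15, 2017 (when the application fee is paid), so Nov 22, 2017 through Jan 11, 2018; done Nov 26, 2017 — within the window.
Step 4: the earliest permitted date is 26 days after Nov 26, 2017 (when notice is mailed to adjoining owners), i.e. Dec 22, 2017; done Dec 24, 2017 — permitted.
Step 5: 75 days after Dec 24, 2017 (when the environmental checklist is filed) is Mar 9, 2018; Mar 6, 2018 is within that limit.
Step 6: 8 days after Mar 6, 2018 (when the traffic study is submitted) is Mar 14, 2018; done Mar 17, 2018 — 3 days late.
That is the first point of non-compliance.

Step 6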